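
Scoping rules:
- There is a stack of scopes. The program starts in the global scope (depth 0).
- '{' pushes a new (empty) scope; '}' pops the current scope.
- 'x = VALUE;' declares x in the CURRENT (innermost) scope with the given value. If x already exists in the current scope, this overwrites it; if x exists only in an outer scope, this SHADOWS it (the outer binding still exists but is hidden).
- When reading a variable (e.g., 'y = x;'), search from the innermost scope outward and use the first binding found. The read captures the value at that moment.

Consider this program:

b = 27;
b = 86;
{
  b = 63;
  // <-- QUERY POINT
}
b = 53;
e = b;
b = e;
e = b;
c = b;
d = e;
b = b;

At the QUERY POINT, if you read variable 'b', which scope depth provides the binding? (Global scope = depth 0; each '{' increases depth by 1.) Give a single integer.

Answer: 1

Derivation:
Step 1: declare b=27 at depth 0
Step 2: declare b=86 at depth 0
Step 3: enter scope (depth=1)
Step 4: declare b=63 at depth 1
Visible at query point: b=63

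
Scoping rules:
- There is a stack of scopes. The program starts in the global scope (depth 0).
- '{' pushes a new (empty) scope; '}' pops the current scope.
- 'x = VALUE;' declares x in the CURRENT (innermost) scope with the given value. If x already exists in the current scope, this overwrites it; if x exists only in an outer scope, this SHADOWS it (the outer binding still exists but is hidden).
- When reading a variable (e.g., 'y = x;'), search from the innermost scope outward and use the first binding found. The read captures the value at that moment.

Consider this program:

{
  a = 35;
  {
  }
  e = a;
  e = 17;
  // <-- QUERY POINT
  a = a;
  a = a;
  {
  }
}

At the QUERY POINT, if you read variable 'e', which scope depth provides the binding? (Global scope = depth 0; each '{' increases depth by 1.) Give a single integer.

Answer: 1

Derivation:
Step 1: enter scope (depth=1)
Step 2: declare a=35 at depth 1
Step 3: enter scope (depth=2)
Step 4: exit scope (depth=1)
Step 5: declare e=(read a)=35 at depth 1
Step 6: declare e=17 at depth 1
Visible at query point: a=35 e=17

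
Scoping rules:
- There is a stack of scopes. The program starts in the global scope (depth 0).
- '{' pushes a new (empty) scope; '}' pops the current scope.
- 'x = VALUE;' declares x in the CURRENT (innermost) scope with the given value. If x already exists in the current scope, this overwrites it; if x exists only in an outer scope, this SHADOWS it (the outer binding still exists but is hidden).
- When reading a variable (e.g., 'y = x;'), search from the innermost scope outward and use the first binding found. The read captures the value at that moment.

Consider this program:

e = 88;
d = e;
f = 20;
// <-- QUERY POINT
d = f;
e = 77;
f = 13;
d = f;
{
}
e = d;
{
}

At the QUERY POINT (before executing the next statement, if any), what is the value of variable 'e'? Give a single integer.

Step 1: declare e=88 at depth 0
Step 2: declare d=(read e)=88 at depth 0
Step 3: declare f=20 at depth 0
Visible at query point: d=88 e=88 f=20

Answer: 88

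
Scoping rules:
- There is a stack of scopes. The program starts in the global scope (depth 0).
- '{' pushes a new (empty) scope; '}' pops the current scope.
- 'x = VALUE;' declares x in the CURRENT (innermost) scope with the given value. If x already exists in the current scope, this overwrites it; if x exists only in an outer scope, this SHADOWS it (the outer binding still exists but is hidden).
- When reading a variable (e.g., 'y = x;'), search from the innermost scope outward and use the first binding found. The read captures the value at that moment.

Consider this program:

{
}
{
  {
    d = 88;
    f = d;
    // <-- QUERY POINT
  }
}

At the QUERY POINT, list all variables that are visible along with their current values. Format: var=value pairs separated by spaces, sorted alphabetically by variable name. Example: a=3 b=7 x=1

Answer: d=88 f=88

Derivation:
Step 1: enter scope (depth=1)
Step 2: exit scope (depth=0)
Step 3: enter scope (depth=1)
Step 4: enter scope (depth=2)
Step 5: declare d=88 at depth 2
Step 6: declare f=(read d)=88 at depth 2
Visible at query point: d=88 f=88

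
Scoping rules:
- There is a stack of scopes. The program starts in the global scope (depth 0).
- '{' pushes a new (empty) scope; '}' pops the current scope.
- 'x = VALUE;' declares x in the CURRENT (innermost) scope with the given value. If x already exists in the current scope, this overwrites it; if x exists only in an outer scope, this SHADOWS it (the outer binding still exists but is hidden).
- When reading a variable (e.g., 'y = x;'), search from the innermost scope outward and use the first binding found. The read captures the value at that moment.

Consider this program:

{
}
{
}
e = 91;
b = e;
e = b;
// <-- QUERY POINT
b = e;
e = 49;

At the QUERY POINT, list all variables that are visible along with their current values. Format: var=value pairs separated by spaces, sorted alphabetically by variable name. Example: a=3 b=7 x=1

Step 1: enter scope (depth=1)
Step 2: exit scope (depth=0)
Step 3: enter scope (depth=1)
Step 4: exit scope (depth=0)
Step 5: declare e=91 at depth 0
Step 6: declare b=(read e)=91 at depth 0
Step 7: declare e=(read b)=91 at depth 0
Visible at query point: b=91 e=91

Answer: b=91 e=91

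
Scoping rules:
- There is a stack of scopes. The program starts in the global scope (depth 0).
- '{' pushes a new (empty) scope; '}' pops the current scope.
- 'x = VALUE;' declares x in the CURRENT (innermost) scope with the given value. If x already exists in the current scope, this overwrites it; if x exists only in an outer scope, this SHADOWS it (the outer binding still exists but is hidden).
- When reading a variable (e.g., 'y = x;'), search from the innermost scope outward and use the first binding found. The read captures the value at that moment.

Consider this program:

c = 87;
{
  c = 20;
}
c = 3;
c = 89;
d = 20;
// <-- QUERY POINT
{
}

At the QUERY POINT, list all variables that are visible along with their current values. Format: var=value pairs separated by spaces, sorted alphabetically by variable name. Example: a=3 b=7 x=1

Answer: c=89 d=20

Derivation:
Step 1: declare c=87 at depth 0
Step 2: enter scope (depth=1)
Step 3: declare c=20 at depth 1
Step 4: exit scope (depth=0)
Step 5: declare c=3 at depth 0
Step 6: declare c=89 at depth 0
Step 7: declare d=20 at depth 0
Visible at query point: c=89 d=20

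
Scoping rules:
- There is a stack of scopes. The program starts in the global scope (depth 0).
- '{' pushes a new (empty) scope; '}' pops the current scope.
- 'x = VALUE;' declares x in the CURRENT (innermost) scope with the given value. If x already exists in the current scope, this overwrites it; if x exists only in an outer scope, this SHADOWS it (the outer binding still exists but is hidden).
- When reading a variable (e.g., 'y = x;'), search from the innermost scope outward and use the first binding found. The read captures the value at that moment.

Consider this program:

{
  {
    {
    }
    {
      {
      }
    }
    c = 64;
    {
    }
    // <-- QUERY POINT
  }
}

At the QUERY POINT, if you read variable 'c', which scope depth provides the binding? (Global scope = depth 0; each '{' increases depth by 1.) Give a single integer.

Answer: 2

Derivation:
Step 1: enter scope (depth=1)
Step 2: enter scope (depth=2)
Step 3: enter scope (depth=3)
Step 4: exit scope (depth=2)
Step 5: enter scope (depth=3)
Step 6: enter scope (depth=4)
Step 7: exit scope (depth=3)
Step 8: exit scope (depth=2)
Step 9: declare c=64 at depth 2
Step 10: enter scope (depth=3)
Step 11: exit scope (depth=2)
Visible at query point: c=64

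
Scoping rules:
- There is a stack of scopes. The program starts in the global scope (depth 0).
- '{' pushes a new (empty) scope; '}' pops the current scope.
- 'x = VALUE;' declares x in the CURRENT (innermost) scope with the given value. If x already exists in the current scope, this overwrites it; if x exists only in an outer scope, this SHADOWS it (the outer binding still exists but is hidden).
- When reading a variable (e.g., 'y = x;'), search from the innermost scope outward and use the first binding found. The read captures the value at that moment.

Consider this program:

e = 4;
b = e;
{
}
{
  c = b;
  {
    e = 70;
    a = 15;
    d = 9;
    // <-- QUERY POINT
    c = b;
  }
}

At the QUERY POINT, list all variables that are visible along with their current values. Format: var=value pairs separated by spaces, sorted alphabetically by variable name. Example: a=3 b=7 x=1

Step 1: declare e=4 at depth 0
Step 2: declare b=(read e)=4 at depth 0
Step 3: enter scope (depth=1)
Step 4: exit scope (depth=0)
Step 5: enter scope (depth=1)
Step 6: declare c=(read b)=4 at depth 1
Step 7: enter scope (depth=2)
Step 8: declare e=70 at depth 2
Step 9: declare a=15 at depth 2
Step 10: declare d=9 at depth 2
Visible at query point: a=15 b=4 c=4 d=9 e=70

Answer: a=15 b=4 c=4 d=9 e=70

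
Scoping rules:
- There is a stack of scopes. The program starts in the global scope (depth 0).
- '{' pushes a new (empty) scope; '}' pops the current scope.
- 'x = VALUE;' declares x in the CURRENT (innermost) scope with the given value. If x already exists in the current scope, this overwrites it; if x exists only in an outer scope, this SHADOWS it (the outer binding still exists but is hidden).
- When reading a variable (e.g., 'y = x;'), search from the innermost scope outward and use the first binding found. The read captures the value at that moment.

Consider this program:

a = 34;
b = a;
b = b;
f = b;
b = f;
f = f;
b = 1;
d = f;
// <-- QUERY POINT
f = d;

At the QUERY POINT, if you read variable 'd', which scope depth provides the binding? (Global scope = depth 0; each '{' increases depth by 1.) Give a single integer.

Answer: 0

Derivation:
Step 1: declare a=34 at depth 0
Step 2: declare b=(read a)=34 at depth 0
Step 3: declare b=(read b)=34 at depth 0
Step 4: declare f=(read b)=34 at depth 0
Step 5: declare b=(read f)=34 at depth 0
Step 6: declare f=(read f)=34 at depth 0
Step 7: declare b=1 at depth 0
Step 8: declare d=(read f)=34 at depth 0
Visible at query point: a=34 b=1 d=34 f=34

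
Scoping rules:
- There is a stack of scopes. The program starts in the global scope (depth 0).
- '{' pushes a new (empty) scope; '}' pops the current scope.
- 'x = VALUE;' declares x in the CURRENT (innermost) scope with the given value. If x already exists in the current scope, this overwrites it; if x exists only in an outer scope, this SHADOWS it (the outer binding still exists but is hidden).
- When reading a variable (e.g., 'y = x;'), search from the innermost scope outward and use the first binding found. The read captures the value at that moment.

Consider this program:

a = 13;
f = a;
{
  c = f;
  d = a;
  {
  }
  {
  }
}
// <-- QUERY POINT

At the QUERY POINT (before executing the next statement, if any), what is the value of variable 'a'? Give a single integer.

Answer: 13

Derivation:
Step 1: declare a=13 at depth 0
Step 2: declare f=(read a)=13 at depth 0
Step 3: enter scope (depth=1)
Step 4: declare c=(read f)=13 at depth 1
Step 5: declare d=(read a)=13 at depth 1
Step 6: enter scope (depth=2)
Step 7: exit scope (depth=1)
Step 8: enter scope (depth=2)
Step 9: exit scope (depth=1)
Step 10: exit scope (depth=0)
Visible at query point: a=13 f=13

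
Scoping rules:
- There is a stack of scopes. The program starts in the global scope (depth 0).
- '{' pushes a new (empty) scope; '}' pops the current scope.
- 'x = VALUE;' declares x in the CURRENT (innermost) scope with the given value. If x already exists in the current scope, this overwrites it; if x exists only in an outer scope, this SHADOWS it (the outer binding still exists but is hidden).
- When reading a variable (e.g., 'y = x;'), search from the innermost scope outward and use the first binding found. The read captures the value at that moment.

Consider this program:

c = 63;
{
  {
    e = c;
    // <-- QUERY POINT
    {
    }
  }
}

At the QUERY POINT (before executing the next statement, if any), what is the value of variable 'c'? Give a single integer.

Step 1: declare c=63 at depth 0
Step 2: enter scope (depth=1)
Step 3: enter scope (depth=2)
Step 4: declare e=(read c)=63 at depth 2
Visible at query point: c=63 e=63

Answer: 63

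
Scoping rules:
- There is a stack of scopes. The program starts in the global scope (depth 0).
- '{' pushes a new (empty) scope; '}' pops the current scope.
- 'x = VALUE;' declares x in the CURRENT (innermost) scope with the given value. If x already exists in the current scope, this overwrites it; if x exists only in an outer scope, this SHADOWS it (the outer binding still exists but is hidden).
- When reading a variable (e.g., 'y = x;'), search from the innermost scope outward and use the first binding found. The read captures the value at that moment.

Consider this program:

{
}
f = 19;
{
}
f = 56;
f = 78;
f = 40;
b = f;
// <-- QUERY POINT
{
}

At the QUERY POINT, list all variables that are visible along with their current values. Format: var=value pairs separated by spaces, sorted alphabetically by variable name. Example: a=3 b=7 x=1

Answer: b=40 f=40

Derivation:
Step 1: enter scope (depth=1)
Step 2: exit scope (depth=0)
Step 3: declare f=19 at depth 0
Step 4: enter scope (depth=1)
Step 5: exit scope (depth=0)
Step 6: declare f=56 at depth 0
Step 7: declare f=78 at depth 0
Step 8: declare f=40 at depth 0
Step 9: declare b=(read f)=40 at depth 0
Visible at query point: b=40 f=40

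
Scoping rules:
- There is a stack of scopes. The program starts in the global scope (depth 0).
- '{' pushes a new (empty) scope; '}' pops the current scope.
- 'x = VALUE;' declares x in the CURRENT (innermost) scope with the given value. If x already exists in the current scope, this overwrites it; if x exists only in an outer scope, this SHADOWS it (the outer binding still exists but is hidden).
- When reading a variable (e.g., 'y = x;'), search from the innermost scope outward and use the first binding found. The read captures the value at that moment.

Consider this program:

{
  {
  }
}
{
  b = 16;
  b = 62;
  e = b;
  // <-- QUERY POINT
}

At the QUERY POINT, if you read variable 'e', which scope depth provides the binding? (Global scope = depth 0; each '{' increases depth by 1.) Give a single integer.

Answer: 1

Derivation:
Step 1: enter scope (depth=1)
Step 2: enter scope (depth=2)
Step 3: exit scope (depth=1)
Step 4: exit scope (depth=0)
Step 5: enter scope (depth=1)
Step 6: declare b=16 at depth 1
Step 7: declare b=62 at depth 1
Step 8: declare e=(read b)=62 at depth 1
Visible at query point: b=62 e=62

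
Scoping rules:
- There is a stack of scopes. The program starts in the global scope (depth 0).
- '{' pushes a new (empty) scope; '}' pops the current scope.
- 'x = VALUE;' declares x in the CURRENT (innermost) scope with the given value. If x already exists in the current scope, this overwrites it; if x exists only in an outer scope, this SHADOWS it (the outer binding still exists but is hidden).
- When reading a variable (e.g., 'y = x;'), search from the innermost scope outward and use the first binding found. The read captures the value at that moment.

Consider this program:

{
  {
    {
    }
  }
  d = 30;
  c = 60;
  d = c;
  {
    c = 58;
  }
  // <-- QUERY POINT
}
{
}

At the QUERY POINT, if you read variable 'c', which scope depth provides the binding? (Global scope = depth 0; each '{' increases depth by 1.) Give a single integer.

Answer: 1

Derivation:
Step 1: enter scope (depth=1)
Step 2: enter scope (depth=2)
Step 3: enter scope (depth=3)
Step 4: exit scope (depth=2)
Step 5: exit scope (depth=1)
Step 6: declare d=30 at depth 1
Step 7: declare c=60 at depth 1
Step 8: declare d=(read c)=60 at depth 1
Step 9: enter scope (depth=2)
Step 10: declare c=58 at depth 2
Step 11: exit scope (depth=1)
Visible at query point: c=60 d=60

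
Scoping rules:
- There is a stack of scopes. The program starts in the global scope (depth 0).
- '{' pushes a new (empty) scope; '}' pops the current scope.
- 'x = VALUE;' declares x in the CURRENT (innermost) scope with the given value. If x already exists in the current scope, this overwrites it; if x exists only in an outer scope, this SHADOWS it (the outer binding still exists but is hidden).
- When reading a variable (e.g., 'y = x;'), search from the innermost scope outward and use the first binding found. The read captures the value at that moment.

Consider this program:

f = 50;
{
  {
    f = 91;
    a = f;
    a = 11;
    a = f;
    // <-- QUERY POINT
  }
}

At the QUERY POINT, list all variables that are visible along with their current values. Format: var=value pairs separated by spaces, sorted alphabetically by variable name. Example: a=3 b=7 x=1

Step 1: declare f=50 at depth 0
Step 2: enter scope (depth=1)
Step 3: enter scope (depth=2)
Step 4: declare f=91 at depth 2
Step 5: declare a=(read f)=91 at depth 2
Step 6: declare a=11 at depth 2
Step 7: declare a=(read f)=91 at depth 2
Visible at query point: a=91 f=91

Answer: a=91 f=91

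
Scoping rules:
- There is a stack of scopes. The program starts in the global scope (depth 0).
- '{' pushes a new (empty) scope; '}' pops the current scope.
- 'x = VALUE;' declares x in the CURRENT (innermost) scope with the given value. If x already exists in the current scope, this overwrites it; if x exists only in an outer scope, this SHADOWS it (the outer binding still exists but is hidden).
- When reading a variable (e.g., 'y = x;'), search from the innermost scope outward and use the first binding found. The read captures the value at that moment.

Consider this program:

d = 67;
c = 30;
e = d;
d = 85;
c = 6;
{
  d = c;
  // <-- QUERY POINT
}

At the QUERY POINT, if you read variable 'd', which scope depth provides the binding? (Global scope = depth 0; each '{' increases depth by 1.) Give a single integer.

Step 1: declare d=67 at depth 0
Step 2: declare c=30 at depth 0
Step 3: declare e=(read d)=67 at depth 0
Step 4: declare d=85 at depth 0
Step 5: declare c=6 at depth 0
Step 6: enter scope (depth=1)
Step 7: declare d=(read c)=6 at depth 1
Visible at query point: c=6 d=6 e=67

Answer: 1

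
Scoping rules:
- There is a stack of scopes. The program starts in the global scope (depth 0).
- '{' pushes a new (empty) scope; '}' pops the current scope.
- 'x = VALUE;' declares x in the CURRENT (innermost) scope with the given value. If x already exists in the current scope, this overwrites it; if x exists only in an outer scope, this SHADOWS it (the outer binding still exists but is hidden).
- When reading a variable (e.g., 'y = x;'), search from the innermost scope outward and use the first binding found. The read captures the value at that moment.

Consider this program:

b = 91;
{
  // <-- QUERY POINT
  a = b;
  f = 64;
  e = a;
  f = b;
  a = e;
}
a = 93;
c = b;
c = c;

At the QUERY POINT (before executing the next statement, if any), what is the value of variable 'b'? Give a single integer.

Step 1: declare b=91 at depth 0
Step 2: enter scope (depth=1)
Visible at query point: b=91

Answer: 91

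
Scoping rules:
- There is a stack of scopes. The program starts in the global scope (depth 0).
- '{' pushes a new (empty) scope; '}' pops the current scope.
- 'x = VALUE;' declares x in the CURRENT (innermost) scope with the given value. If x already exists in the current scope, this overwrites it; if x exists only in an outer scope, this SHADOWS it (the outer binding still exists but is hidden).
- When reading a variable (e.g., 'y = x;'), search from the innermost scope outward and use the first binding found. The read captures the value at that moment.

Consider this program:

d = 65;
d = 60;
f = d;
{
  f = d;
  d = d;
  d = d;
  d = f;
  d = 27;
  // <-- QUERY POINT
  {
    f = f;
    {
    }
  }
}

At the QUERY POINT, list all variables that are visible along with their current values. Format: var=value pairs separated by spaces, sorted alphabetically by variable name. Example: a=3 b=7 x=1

Answer: d=27 f=60

Derivation:
Step 1: declare d=65 at depth 0
Step 2: declare d=60 at depth 0
Step 3: declare f=(read d)=60 at depth 0
Step 4: enter scope (depth=1)
Step 5: declare f=(read d)=60 at depth 1
Step 6: declare d=(read d)=60 at depth 1
Step 7: declare d=(read d)=60 at depth 1
Step 8: declare d=(read f)=60 at depth 1
Step 9: declare d=27 at depth 1
Visible at query point: d=27 f=60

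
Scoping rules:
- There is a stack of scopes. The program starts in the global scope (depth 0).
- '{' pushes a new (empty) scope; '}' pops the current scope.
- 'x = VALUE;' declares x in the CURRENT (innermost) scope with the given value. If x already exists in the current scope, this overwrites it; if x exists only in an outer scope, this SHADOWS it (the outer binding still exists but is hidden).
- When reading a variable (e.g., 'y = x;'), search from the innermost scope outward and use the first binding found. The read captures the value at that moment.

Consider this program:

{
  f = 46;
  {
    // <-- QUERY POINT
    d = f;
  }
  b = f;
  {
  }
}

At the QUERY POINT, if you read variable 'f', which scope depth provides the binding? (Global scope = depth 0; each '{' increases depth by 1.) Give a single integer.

Answer: 1

Derivation:
Step 1: enter scope (depth=1)
Step 2: declare f=46 at depth 1
Step 3: enter scope (depth=2)
Visible at query point: f=46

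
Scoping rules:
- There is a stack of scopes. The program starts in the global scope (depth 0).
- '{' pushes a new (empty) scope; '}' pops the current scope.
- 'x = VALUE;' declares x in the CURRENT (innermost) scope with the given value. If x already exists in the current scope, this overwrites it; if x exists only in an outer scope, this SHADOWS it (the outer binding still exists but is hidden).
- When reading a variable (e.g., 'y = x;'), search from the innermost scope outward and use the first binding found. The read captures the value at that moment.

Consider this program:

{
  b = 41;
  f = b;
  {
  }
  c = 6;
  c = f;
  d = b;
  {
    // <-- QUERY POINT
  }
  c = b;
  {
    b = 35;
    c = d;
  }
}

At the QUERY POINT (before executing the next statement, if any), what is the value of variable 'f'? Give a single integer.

Step 1: enter scope (depth=1)
Step 2: declare b=41 at depth 1
Step 3: declare f=(read b)=41 at depth 1
Step 4: enter scope (depth=2)
Step 5: exit scope (depth=1)
Step 6: declare c=6 at depth 1
Step 7: declare c=(read f)=41 at depth 1
Step 8: declare d=(read b)=41 at depth 1
Step 9: enter scope (depth=2)
Visible at query point: b=41 c=41 d=41 f=41

Answer: 41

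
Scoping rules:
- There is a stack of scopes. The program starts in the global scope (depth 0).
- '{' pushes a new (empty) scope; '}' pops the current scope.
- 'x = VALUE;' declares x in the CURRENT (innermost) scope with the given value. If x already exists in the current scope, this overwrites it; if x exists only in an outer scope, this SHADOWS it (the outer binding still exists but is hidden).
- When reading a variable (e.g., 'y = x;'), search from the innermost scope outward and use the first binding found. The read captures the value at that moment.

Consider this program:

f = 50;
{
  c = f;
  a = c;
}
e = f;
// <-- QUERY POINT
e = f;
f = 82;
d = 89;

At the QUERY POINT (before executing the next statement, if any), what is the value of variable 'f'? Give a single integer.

Step 1: declare f=50 at depth 0
Step 2: enter scope (depth=1)
Step 3: declare c=(read f)=50 at depth 1
Step 4: declare a=(read c)=50 at depth 1
Step 5: exit scope (depth=0)
Step 6: declare e=(read f)=50 at depth 0
Visible at query point: e=50 f=50

Answer: 50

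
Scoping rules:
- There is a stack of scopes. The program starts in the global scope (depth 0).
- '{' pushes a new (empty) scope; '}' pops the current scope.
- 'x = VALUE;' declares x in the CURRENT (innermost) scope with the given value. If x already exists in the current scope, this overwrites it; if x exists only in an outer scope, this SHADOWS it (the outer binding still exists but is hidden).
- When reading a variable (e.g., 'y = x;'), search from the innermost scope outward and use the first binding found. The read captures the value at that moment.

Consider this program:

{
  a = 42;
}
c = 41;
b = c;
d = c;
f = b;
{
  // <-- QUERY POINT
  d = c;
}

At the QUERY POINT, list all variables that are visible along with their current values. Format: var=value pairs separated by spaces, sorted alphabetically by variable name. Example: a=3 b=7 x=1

Answer: b=41 c=41 d=41 f=41

Derivation:
Step 1: enter scope (depth=1)
Step 2: declare a=42 at depth 1
Step 3: exit scope (depth=0)
Step 4: declare c=41 at depth 0
Step 5: declare b=(read c)=41 at depth 0
Step 6: declare d=(read c)=41 at depth 0
Step 7: declare f=(read b)=41 at depth 0
Step 8: enter scope (depth=1)
Visible at query point: b=41 c=41 d=41 f=41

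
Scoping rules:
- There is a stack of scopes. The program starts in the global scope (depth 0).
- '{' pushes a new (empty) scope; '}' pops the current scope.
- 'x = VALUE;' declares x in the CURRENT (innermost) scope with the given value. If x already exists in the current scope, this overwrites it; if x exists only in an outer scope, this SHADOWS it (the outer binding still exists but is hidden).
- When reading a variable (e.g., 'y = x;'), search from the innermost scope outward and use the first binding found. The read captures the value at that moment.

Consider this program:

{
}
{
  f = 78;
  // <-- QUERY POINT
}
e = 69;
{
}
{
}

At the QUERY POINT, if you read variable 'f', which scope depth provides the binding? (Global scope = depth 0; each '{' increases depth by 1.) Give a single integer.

Step 1: enter scope (depth=1)
Step 2: exit scope (depth=0)
Step 3: enter scope (depth=1)
Step 4: declare f=78 at depth 1
Visible at query point: f=78

Answer: 1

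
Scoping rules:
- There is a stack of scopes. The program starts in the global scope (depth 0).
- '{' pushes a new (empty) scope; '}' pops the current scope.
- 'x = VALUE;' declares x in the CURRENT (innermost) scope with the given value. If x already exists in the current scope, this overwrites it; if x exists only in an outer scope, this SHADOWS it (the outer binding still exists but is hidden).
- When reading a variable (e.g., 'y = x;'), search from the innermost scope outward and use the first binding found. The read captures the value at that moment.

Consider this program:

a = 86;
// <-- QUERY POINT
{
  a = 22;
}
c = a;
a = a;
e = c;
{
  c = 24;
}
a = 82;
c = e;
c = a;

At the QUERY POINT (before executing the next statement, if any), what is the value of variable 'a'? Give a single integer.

Step 1: declare a=86 at depth 0
Visible at query point: a=86

Answer: 86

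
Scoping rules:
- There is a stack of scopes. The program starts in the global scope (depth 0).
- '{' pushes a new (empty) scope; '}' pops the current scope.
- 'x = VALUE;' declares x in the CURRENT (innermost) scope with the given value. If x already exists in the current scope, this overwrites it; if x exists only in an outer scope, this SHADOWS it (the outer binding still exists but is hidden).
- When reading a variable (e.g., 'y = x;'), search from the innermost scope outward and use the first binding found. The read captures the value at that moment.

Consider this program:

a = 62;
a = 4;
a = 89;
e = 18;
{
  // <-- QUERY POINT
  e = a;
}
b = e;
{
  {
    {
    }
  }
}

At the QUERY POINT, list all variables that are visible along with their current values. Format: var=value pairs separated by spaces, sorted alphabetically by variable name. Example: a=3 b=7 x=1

Answer: a=89 e=18

Derivation:
Step 1: declare a=62 at depth 0
Step 2: declare a=4 at depth 0
Step 3: declare a=89 at depth 0
Step 4: declare e=18 at depth 0
Step 5: enter scope (depth=1)
Visible at query point: a=89 e=18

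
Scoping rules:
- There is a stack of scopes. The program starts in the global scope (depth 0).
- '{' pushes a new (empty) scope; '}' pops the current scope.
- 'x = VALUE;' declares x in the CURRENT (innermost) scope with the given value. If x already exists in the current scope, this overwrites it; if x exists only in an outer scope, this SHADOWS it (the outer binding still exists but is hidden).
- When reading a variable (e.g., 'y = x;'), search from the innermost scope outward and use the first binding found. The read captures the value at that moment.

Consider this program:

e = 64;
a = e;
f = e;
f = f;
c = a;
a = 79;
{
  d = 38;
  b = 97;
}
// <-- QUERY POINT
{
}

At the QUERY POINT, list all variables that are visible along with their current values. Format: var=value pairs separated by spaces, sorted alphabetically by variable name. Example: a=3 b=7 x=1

Step 1: declare e=64 at depth 0
Step 2: declare a=(read e)=64 at depth 0
Step 3: declare f=(read e)=64 at depth 0
Step 4: declare f=(read f)=64 at depth 0
Step 5: declare c=(read a)=64 at depth 0
Step 6: declare a=79 at depth 0
Step 7: enter scope (depth=1)
Step 8: declare d=38 at depth 1
Step 9: declare b=97 at depth 1
Step 10: exit scope (depth=0)
Visible at query point: a=79 c=64 e=64 f=64

Answer: a=79 c=64 e=64 f=64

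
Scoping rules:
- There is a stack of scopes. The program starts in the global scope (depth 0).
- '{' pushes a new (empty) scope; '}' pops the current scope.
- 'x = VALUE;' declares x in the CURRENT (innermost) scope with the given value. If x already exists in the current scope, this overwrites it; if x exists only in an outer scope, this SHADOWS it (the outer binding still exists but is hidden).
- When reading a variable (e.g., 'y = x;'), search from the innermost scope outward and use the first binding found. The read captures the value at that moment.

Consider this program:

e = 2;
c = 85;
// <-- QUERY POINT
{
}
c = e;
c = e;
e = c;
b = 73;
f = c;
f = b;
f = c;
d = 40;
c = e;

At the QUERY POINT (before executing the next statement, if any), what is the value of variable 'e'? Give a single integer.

Step 1: declare e=2 at depth 0
Step 2: declare c=85 at depth 0
Visible at query point: c=85 e=2

Answer: 2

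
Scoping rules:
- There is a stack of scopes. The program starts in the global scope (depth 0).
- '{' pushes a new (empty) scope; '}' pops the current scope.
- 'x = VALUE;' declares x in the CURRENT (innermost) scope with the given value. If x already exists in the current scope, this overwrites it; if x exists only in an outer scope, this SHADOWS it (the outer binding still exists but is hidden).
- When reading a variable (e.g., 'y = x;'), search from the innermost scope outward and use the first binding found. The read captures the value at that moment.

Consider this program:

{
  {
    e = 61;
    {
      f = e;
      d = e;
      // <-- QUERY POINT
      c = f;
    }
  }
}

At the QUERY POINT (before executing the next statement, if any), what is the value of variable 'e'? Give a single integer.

Answer: 61

Derivation:
Step 1: enter scope (depth=1)
Step 2: enter scope (depth=2)
Step 3: declare e=61 at depth 2
Step 4: enter scope (depth=3)
Step 5: declare f=(read e)=61 at depth 3
Step 6: declare d=(read e)=61 at depth 3
Visible at query point: d=61 e=61 f=61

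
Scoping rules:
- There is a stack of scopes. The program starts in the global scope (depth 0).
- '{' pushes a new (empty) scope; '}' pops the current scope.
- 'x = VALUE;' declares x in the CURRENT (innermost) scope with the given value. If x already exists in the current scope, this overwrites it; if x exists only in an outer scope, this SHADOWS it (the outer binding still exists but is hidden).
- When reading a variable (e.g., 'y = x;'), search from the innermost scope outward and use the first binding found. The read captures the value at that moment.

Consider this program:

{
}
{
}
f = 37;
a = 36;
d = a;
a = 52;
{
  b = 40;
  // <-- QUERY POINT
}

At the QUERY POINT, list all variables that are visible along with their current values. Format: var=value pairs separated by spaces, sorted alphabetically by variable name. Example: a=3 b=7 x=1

Step 1: enter scope (depth=1)
Step 2: exit scope (depth=0)
Step 3: enter scope (depth=1)
Step 4: exit scope (depth=0)
Step 5: declare f=37 at depth 0
Step 6: declare a=36 at depth 0
Step 7: declare d=(read a)=36 at depth 0
Step 8: declare a=52 at depth 0
Step 9: enter scope (depth=1)
Step 10: declare b=40 at depth 1
Visible at query point: a=52 b=40 d=36 f=37

Answer: a=52 b=40 d=36 f=37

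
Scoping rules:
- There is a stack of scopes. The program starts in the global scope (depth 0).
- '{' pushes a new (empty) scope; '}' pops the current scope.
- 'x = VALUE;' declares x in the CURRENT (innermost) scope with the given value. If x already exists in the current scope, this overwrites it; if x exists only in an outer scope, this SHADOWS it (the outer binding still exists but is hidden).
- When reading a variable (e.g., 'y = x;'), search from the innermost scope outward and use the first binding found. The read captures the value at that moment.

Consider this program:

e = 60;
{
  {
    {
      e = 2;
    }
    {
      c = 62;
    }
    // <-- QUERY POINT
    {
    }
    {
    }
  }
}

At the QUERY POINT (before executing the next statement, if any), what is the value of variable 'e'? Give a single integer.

Step 1: declare e=60 at depth 0
Step 2: enter scope (depth=1)
Step 3: enter scope (depth=2)
Step 4: enter scope (depth=3)
Step 5: declare e=2 at depth 3
Step 6: exit scope (depth=2)
Step 7: enter scope (depth=3)
Step 8: declare c=62 at depth 3
Step 9: exit scope (depth=2)
Visible at query point: e=60

Answer: 60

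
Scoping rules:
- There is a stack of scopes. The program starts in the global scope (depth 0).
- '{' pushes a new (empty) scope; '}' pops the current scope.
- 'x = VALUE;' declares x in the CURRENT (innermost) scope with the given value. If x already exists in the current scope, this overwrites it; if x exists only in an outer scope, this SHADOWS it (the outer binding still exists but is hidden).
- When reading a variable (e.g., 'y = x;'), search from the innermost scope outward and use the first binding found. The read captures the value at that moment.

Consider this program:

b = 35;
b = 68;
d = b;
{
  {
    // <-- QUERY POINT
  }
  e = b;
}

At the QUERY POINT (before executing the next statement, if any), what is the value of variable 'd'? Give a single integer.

Step 1: declare b=35 at depth 0
Step 2: declare b=68 at depth 0
Step 3: declare d=(read b)=68 at depth 0
Step 4: enter scope (depth=1)
Step 5: enter scope (depth=2)
Visible at query point: b=68 d=68

Answer: 68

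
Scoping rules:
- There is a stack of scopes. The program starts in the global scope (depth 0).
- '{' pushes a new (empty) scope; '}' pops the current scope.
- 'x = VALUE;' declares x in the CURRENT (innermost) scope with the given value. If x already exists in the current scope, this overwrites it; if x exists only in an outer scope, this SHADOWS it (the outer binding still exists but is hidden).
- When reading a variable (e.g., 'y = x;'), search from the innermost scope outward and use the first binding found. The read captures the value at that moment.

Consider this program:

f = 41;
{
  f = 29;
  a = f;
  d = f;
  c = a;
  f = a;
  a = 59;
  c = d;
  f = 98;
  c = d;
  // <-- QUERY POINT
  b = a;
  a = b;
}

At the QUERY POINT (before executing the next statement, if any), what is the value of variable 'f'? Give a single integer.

Step 1: declare f=41 at depth 0
Step 2: enter scope (depth=1)
Step 3: declare f=29 at depth 1
Step 4: declare a=(read f)=29 at depth 1
Step 5: declare d=(read f)=29 at depth 1
Step 6: declare c=(read a)=29 at depth 1
Step 7: declare f=(read a)=29 at depth 1
Step 8: declare a=59 at depth 1
Step 9: declare c=(read d)=29 at depth 1
Step 10: declare f=98 at depth 1
Step 11: declare c=(read d)=29 at depth 1
Visible at query point: a=59 c=29 d=29 f=98

Answer: 98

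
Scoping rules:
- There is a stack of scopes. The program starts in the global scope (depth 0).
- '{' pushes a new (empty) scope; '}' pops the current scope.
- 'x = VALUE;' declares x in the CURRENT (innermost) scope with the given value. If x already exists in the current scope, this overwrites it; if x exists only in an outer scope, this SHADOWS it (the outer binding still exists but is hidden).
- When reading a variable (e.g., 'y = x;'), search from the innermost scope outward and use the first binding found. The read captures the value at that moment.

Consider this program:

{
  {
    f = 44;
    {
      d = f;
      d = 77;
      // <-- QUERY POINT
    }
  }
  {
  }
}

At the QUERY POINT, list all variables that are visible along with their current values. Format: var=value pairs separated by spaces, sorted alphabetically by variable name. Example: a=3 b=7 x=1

Step 1: enter scope (depth=1)
Step 2: enter scope (depth=2)
Step 3: declare f=44 at depth 2
Step 4: enter scope (depth=3)
Step 5: declare d=(read f)=44 at depth 3
Step 6: declare d=77 at depth 3
Visible at query point: d=77 f=44

Answer: d=77 f=44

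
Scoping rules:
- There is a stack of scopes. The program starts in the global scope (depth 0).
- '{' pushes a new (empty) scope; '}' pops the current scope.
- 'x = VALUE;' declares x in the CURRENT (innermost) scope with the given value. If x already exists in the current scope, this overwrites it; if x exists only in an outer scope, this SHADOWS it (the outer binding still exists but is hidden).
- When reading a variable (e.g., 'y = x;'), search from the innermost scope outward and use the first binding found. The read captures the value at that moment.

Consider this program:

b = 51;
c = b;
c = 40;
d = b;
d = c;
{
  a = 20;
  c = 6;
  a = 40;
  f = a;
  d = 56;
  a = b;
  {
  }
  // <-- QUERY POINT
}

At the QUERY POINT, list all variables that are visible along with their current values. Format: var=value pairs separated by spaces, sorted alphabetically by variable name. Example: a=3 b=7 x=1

Step 1: declare b=51 at depth 0
Step 2: declare c=(read b)=51 at depth 0
Step 3: declare c=40 at depth 0
Step 4: declare d=(read b)=51 at depth 0
Step 5: declare d=(read c)=40 at depth 0
Step 6: enter scope (depth=1)
Step 7: declare a=20 at depth 1
Step 8: declare c=6 at depth 1
Step 9: declare a=40 at depth 1
Step 10: declare f=(read a)=40 at depth 1
Step 11: declare d=56 at depth 1
Step 12: declare a=(read b)=51 at depth 1
Step 13: enter scope (depth=2)
Step 14: exit scope (depth=1)
Visible at query point: a=51 b=51 c=6 d=56 f=40

Answer: a=51 b=51 c=6 d=56 f=40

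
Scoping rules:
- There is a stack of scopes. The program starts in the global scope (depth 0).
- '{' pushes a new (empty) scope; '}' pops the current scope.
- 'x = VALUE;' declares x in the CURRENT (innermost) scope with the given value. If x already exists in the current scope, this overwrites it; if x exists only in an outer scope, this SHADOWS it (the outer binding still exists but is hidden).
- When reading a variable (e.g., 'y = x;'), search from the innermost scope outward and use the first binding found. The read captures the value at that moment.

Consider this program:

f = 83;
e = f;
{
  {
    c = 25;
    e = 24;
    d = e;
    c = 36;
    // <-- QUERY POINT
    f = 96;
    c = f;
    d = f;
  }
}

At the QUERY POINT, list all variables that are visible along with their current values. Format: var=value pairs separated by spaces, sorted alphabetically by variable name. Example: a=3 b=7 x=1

Step 1: declare f=83 at depth 0
Step 2: declare e=(read f)=83 at depth 0
Step 3: enter scope (depth=1)
Step 4: enter scope (depth=2)
Step 5: declare c=25 at depth 2
Step 6: declare e=24 at depth 2
Step 7: declare d=(read e)=24 at depth 2
Step 8: declare c=36 at depth 2
Visible at query point: c=36 d=24 e=24 f=83

Answer: c=36 d=24 e=24 f=83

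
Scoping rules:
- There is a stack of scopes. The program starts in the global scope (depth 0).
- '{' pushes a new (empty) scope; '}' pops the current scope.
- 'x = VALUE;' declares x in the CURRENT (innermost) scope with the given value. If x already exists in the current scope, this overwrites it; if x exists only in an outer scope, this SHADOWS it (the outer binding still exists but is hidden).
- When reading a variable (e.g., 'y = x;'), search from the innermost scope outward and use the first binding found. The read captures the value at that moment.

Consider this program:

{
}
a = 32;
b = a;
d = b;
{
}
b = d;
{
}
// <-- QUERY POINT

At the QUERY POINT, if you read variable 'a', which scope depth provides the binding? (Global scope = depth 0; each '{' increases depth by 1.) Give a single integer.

Answer: 0

Derivation:
Step 1: enter scope (depth=1)
Step 2: exit scope (depth=0)
Step 3: declare a=32 at depth 0
Step 4: declare b=(read a)=32 at depth 0
Step 5: declare d=(read b)=32 at depth 0
Step 6: enter scope (depth=1)
Step 7: exit scope (depth=0)
Step 8: declare b=(read d)=32 at depth 0
Step 9: enter scope (depth=1)
Step 10: exit scope (depth=0)
Visible at query point: a=32 b=32 d=32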